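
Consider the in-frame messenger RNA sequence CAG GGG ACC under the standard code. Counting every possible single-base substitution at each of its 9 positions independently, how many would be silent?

7

Codon 1 (CAG, Gln): 1 synonymous substitution.
Codon 2 (GGG, Gly): 3 synonymous substitutions.
Codon 3 (ACC, Thr): 3 synonymous substitutions.
Total: 1 + 3 + 3 = 7.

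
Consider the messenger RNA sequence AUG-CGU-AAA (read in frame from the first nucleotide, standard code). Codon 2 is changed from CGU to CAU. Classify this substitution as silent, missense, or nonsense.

Position 5 falls in codon 2: CGU → Arg.
After the substitution the codon is CAU → His.
Arg ≠ His, so this is a missense mutation.

missense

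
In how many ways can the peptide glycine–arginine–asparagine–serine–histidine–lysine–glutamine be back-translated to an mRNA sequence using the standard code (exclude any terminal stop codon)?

2304

Gly: 4 codons.
Arg: 6 codons.
Asn: 2 codons.
Ser: 6 codons.
His: 2 codons.
Lys: 2 codons.
Gln: 2 codons.
4 × 6 × 2 × 6 × 2 × 2 × 2 = 2304.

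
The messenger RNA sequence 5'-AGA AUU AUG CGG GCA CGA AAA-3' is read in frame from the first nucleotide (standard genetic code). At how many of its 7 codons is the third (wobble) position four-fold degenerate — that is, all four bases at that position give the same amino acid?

Codon 1 AGA (Arg): third position 2-fold.
Codon 2 AUU (Ile): third position 3-fold.
Codon 3 AUG (Met): third position 1-fold.
Codon 4 CGG (Arg): third position 4-fold.
Codon 5 GCA (Ala): third position 4-fold.
Codon 6 CGA (Arg): third position 4-fold.
Codon 7 AAA (Lys): third position 2-fold.
Four-fold degenerate third positions: 3.

3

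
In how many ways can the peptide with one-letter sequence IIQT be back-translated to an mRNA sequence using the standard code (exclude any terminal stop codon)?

72

Ile: 3 codons.
Ile: 3 codons.
Gln: 2 codons.
Thr: 4 codons.
3 × 3 × 2 × 4 = 72.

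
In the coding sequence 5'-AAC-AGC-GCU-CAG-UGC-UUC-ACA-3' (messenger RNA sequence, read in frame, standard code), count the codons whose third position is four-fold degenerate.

2

Codon 1 AAC (Asn): third position 2-fold.
Codon 2 AGC (Ser): third position 2-fold.
Codon 3 GCU (Ala): third position 4-fold.
Codon 4 CAG (Gln): third position 2-fold.
Codon 5 UGC (Cys): third position 2-fold.
Codon 6 UUC (Phe): third position 2-fold.
Codon 7 ACA (Thr): third position 4-fold.
Four-fold degenerate third positions: 2.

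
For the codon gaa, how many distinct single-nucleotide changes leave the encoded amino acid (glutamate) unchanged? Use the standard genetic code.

Position 1: none → 0 synonymous.
Position 2: none → 0 synonymous.
Position 3: GAG → 1 synonymous.
Total: 0 + 0 + 1 = 1.

1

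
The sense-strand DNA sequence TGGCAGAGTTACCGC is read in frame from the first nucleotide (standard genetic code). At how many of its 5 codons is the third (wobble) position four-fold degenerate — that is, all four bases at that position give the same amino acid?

1

Codon 1 TGG (Trp): third position 1-fold.
Codon 2 CAG (Gln): third position 2-fold.
Codon 3 AGT (Ser): third position 2-fold.
Codon 4 TAC (Tyr): third position 2-fold.
Codon 5 CGC (Arg): third position 4-fold.
Four-fold degenerate third positions: 1.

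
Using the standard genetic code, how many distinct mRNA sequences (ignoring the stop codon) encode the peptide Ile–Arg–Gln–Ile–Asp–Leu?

1296

Ile: 3 codons.
Arg: 6 codons.
Gln: 2 codons.
Ile: 3 codons.
Asp: 2 codons.
Leu: 6 codons.
3 × 6 × 2 × 3 × 2 × 6 = 1296.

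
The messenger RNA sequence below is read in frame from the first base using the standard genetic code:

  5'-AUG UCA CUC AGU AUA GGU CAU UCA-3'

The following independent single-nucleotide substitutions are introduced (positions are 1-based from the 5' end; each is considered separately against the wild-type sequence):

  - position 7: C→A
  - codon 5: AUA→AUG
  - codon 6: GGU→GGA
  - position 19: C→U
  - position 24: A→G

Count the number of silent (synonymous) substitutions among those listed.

2

Codon 3: CUC (Leu) → AUC (Ile) — missense.
Codon 5: AUA (Ile) → AUG (Met) — missense.
Codon 6: GGU (Gly) → GGA (Gly) — synonymous.
Codon 7: CAU (His) → UAU (Tyr) — missense.
Codon 8: UCA (Ser) → UCG (Ser) — synonymous.
Synonymous: 2 of 5.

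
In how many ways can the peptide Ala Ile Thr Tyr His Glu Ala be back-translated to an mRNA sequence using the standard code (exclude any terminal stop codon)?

1536

Ala: 4 codons.
Ile: 3 codons.
Thr: 4 codons.
Tyr: 2 codons.
His: 2 codons.
Glu: 2 codons.
Ala: 4 codons.
4 × 3 × 4 × 2 × 2 × 2 × 4 = 1536.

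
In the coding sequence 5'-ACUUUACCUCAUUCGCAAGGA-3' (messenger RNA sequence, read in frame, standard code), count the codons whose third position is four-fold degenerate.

4

Codon 1 ACU (Thr): third position 4-fold.
Codon 2 UUA (Leu): third position 2-fold.
Codon 3 CCU (Pro): third position 4-fold.
Codon 4 CAU (His): third position 2-fold.
Codon 5 UCG (Ser): third position 4-fold.
Codon 6 CAA (Gln): third position 2-fold.
Codon 7 GGA (Gly): third position 4-fold.
Four-fold degenerate third positions: 4.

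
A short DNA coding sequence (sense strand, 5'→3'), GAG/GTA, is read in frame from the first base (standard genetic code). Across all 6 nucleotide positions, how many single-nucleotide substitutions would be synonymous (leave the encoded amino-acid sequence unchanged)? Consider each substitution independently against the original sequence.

Codon 1 (GAG, Glu): 1 synonymous substitution.
Codon 2 (GTA, Val): 3 synonymous substitutions.
Total: 1 + 3 = 4.

4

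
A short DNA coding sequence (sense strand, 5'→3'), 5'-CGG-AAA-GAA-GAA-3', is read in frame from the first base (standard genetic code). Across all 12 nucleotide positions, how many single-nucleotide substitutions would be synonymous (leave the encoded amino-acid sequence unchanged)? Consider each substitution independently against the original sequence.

Codon 1 (CGG, Arg): 4 synonymous substitutions.
Codon 2 (AAA, Lys): 1 synonymous substitution.
Codon 3 (GAA, Glu): 1 synonymous substitution.
Codon 4 (GAA, Glu): 1 synonymous substitution.
Total: 4 + 1 + 1 + 1 = 7.

7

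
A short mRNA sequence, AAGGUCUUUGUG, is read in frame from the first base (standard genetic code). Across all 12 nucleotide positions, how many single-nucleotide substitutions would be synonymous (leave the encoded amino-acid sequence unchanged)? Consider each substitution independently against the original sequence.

Codon 1 (AAG, Lys): 1 synonymous substitution.
Codon 2 (GUC, Val): 3 synonymous substitutions.
Codon 3 (UUU, Phe): 1 synonymous substitution.
Codon 4 (GUG, Val): 3 synonymous substitutions.
Total: 1 + 3 + 1 + 3 = 8.

8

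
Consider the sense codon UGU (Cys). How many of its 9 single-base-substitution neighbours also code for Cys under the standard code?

1

Position 1: none → 0 synonymous.
Position 2: none → 0 synonymous.
Position 3: UGC → 1 synonymous.
Total: 0 + 0 + 1 = 1.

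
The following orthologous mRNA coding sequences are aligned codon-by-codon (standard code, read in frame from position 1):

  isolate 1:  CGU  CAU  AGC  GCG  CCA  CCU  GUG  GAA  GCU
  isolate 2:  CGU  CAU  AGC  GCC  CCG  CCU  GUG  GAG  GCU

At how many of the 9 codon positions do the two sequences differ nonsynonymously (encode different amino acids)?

Codon 1: CGU Arg / CGU Arg — identical.
Codon 2: CAU His / CAU His — identical.
Codon 3: AGC Ser / AGC Ser — identical.
Codon 4: GCG Ala / GCC Ala — synonymous.
Codon 5: CCA Pro / CCG Pro — synonymous.
Codon 6: CCU Pro / CCU Pro — identical.
Codon 7: GUG Val / GUG Val — identical.
Codon 8: GAA Glu / GAG Glu — synonymous.
Codon 9: GCU Ala / GCU Ala — identical.
Nonsynonymous differences: 0.

0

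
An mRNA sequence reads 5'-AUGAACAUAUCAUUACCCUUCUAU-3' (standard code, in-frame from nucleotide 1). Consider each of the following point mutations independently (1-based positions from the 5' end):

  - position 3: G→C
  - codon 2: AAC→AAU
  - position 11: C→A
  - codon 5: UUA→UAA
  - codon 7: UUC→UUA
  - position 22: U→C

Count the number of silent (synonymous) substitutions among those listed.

1

Codon 1: AUG (Met) → AUC (Ile) — missense.
Codon 2: AAC (Asn) → AAU (Asn) — synonymous.
Codon 4: UCA (Ser) → UAA (Stop) — nonsense.
Codon 5: UUA (Leu) → UAA (Stop) — nonsense.
Codon 7: UUC (Phe) → UUA (Leu) — missense.
Codon 8: UAU (Tyr) → CAU (His) — missense.
Synonymous: 1 of 6.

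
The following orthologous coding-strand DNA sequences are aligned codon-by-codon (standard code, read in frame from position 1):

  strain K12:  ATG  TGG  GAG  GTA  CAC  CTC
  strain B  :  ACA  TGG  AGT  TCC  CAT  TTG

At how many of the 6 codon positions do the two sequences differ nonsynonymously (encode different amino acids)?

Codon 1: ATG Met / ACA Thr — nonsynonymous.
Codon 2: TGG Trp / TGG Trp — identical.
Codon 3: GAG Glu / AGT Ser — nonsynonymous.
Codon 4: GTA Val / TCC Ser — nonsynonymous.
Codon 5: CAC His / CAT His — synonymous.
Codon 6: CTC Leu / TTG Leu — synonymous.
Nonsynonymous differences: 3.

3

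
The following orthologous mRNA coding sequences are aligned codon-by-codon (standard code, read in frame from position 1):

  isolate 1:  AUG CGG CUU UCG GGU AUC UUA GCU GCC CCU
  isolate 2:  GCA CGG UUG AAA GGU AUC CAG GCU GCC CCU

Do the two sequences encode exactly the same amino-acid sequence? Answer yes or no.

Codon 1: AUG Met / GCA Ala — nonsynonymous.
Codon 2: CGG Arg / CGG Arg — identical.
Codon 3: CUU Leu / UUG Leu — synonymous.
Codon 4: UCG Ser / AAA Lys — nonsynonymous.
Codon 5: GGU Gly / GGU Gly — identical.
Codon 6: AUC Ile / AUC Ile — identical.
Codon 7: UUA Leu / CAG Gln — nonsynonymous.
Codon 8: GCU Ala / GCU Ala — identical.
Codon 9: GCC Ala / GCC Ala — identical.
Codon 10: CCU Pro / CCU Pro — identical.
Nonsynonymous differences: 3 → different protein.

no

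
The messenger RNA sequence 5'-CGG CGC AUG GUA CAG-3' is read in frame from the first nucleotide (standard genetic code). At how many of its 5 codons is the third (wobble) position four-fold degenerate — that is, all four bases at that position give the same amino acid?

3

Codon 1 CGG (Arg): third position 4-fold.
Codon 2 CGC (Arg): third position 4-fold.
Codon 3 AUG (Met): third position 1-fold.
Codon 4 GUA (Val): third position 4-fold.
Codon 5 CAG (Gln): third position 2-fold.
Four-fold degenerate third positions: 3.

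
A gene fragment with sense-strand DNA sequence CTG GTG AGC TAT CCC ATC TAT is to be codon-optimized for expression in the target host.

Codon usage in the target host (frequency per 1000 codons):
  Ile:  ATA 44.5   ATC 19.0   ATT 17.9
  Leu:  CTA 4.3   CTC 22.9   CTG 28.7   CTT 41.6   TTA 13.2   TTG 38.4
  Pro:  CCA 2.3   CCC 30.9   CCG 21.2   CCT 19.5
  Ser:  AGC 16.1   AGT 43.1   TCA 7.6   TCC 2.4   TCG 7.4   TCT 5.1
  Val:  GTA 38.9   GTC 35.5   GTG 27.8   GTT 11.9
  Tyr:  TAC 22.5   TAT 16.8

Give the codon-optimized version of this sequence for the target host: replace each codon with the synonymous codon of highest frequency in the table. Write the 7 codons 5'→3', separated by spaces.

Codon 1 (Leu): best is CTT at 41.6.
Codon 2 (Val): best is GTA at 38.9.
Codon 3 (Ser): best is AGT at 43.1.
Codon 4 (Tyr): best is TAC at 22.5.
Codon 5 (Pro): best is CCC at 30.9.
Codon 6 (Ile): best is ATA at 44.5.
Codon 7 (Tyr): best is TAC at 22.5.

CTT GTA AGT TAC CCC ATA TAC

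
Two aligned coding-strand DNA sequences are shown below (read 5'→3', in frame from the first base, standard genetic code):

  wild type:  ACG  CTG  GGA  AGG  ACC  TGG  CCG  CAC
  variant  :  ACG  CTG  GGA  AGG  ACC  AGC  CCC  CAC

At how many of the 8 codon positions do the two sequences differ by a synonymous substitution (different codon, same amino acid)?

1

Codon 1: ACG Thr / ACG Thr — identical.
Codon 2: CTG Leu / CTG Leu — identical.
Codon 3: GGA Gly / GGA Gly — identical.
Codon 4: AGG Arg / AGG Arg — identical.
Codon 5: ACC Thr / ACC Thr — identical.
Codon 6: TGG Trp / AGC Ser — nonsynonymous.
Codon 7: CCG Pro / CCC Pro — synonymous.
Codon 8: CAC His / CAC His — identical.
Synonymous differences: 1.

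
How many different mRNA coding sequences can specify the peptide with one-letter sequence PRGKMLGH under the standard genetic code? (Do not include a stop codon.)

Pro: 4 codons.
Arg: 6 codons.
Gly: 4 codons.
Lys: 2 codons.
Met: 1 codon.
Leu: 6 codons.
Gly: 4 codons.
His: 2 codons.
4 × 6 × 4 × 2 × 1 × 6 × 4 × 2 = 9216.

9216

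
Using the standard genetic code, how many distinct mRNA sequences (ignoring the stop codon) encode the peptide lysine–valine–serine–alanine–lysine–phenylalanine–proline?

3072

Lys: 2 codons.
Val: 4 codons.
Ser: 6 codons.
Ala: 4 codons.
Lys: 2 codons.
Phe: 2 codons.
Pro: 4 codons.
2 × 4 × 6 × 4 × 2 × 2 × 4 = 3072.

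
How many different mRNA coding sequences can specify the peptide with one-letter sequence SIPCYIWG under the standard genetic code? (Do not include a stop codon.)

3456

Ser: 6 codons.
Ile: 3 codons.
Pro: 4 codons.
Cys: 2 codons.
Tyr: 2 codons.
Ile: 3 codons.
Trp: 1 codon.
Gly: 4 codons.
6 × 3 × 4 × 2 × 2 × 3 × 1 × 4 = 3456.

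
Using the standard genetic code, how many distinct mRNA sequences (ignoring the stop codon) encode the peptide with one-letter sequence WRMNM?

12

Trp: 1 codon.
Arg: 6 codons.
Met: 1 codon.
Asn: 2 codons.
Met: 1 codon.
1 × 6 × 1 × 2 × 1 = 12.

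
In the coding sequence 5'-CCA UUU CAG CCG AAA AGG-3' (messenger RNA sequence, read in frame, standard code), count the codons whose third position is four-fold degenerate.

Codon 1 CCA (Pro): third position 4-fold.
Codon 2 UUU (Phe): third position 2-fold.
Codon 3 CAG (Gln): third position 2-fold.
Codon 4 CCG (Pro): third position 4-fold.
Codon 5 AAA (Lys): third position 2-fold.
Codon 6 AGG (Arg): third position 2-fold.
Four-fold degenerate third positions: 2.

2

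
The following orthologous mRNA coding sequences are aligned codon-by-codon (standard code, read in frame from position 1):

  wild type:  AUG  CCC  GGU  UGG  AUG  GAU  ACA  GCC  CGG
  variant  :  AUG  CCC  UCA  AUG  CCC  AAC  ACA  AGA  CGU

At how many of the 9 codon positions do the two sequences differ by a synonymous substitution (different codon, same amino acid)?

1

Codon 1: AUG Met / AUG Met — identical.
Codon 2: CCC Pro / CCC Pro — identical.
Codon 3: GGU Gly / UCA Ser — nonsynonymous.
Codon 4: UGG Trp / AUG Met — nonsynonymous.
Codon 5: AUG Met / CCC Pro — nonsynonymous.
Codon 6: GAU Asp / AAC Asn — nonsynonymous.
Codon 7: ACA Thr / ACA Thr — identical.
Codon 8: GCC Ala / AGA Arg — nonsynonymous.
Codon 9: CGG Arg / CGU Arg — synonymous.
Synonymous differences: 1.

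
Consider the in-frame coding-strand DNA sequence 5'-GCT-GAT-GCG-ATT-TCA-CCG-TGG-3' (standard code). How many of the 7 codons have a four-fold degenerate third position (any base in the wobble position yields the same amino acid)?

Codon 1 GCT (Ala): third position 4-fold.
Codon 2 GAT (Asp): third position 2-fold.
Codon 3 GCG (Ala): third position 4-fold.
Codon 4 ATT (Ile): third position 3-fold.
Codon 5 TCA (Ser): third position 4-fold.
Codon 6 CCG (Pro): third position 4-fold.
Codon 7 TGG (Trp): third position 1-fold.
Four-fold degenerate third positions: 4.

4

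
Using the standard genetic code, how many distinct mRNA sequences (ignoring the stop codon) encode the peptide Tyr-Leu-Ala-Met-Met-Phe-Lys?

Tyr: 2 codons.
Leu: 6 codons.
Ala: 4 codons.
Met: 1 codon.
Met: 1 codon.
Phe: 2 codons.
Lys: 2 codons.
2 × 6 × 4 × 1 × 1 × 2 × 2 = 192.

192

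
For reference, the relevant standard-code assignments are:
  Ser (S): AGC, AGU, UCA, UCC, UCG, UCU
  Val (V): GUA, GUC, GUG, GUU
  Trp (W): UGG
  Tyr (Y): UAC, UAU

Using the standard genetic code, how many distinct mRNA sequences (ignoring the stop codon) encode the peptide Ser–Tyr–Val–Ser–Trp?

288

Ser: 6 codons.
Tyr: 2 codons.
Val: 4 codons.
Ser: 6 codons.
Trp: 1 codon.
6 × 2 × 4 × 6 × 1 = 288.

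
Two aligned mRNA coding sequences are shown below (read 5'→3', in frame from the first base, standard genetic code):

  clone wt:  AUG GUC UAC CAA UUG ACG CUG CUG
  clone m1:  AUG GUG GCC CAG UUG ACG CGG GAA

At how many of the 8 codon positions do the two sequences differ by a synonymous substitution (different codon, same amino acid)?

2

Codon 1: AUG Met / AUG Met — identical.
Codon 2: GUC Val / GUG Val — synonymous.
Codon 3: UAC Tyr / GCC Ala — nonsynonymous.
Codon 4: CAA Gln / CAG Gln — synonymous.
Codon 5: UUG Leu / UUG Leu — identical.
Codon 6: ACG Thr / ACG Thr — identical.
Codon 7: CUG Leu / CGG Arg — nonsynonymous.
Codon 8: CUG Leu / GAA Glu — nonsynonymous.
Synonymous differences: 2.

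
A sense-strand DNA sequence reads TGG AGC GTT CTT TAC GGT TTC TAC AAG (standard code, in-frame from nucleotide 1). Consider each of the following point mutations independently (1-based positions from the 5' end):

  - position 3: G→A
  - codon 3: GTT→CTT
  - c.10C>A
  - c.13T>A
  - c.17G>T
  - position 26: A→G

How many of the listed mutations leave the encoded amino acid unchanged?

Codon 1: TGG (Trp) → TGA (Stop) — nonsense.
Codon 3: GTT (Val) → CTT (Leu) — missense.
Codon 4: CTT (Leu) → ATT (Ile) — missense.
Codon 5: TAC (Tyr) → AAC (Asn) — missense.
Codon 6: GGT (Gly) → GTT (Val) — missense.
Codon 9: AAG (Lys) → AGG (Arg) — missense.
Synonymous: 0 of 6.

0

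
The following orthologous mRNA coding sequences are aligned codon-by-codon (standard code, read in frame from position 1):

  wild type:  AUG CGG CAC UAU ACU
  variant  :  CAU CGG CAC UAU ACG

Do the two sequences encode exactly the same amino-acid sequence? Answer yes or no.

Codon 1: AUG Met / CAU His — nonsynonymous.
Codon 2: CGG Arg / CGG Arg — identical.
Codon 3: CAC His / CAC His — identical.
Codon 4: UAU Tyr / UAU Tyr — identical.
Codon 5: ACU Thr / ACG Thr — synonymous.
Nonsynonymous differences: 1 → different protein.

no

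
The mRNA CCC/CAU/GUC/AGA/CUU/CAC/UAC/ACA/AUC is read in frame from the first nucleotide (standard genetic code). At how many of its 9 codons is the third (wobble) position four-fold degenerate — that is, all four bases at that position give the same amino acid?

Codon 1 CCC (Pro): third position 4-fold.
Codon 2 CAU (His): third position 2-fold.
Codon 3 GUC (Val): third position 4-fold.
Codon 4 AGA (Arg): third position 2-fold.
Codon 5 CUU (Leu): third position 4-fold.
Codon 6 CAC (His): third position 2-fold.
Codon 7 UAC (Tyr): third position 2-fold.
Codon 8 ACA (Thr): third position 4-fold.
Codon 9 AUC (Ile): third position 3-fold.
Four-fold degenerate third positions: 4.

4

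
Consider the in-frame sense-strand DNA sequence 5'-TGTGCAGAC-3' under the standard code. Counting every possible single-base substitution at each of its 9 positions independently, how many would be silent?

5

Codon 1 (TGT, Cys): 1 synonymous substitution.
Codon 2 (GCA, Ala): 3 synonymous substitutions.
Codon 3 (GAC, Asp): 1 synonymous substitution.
Total: 1 + 3 + 1 = 5.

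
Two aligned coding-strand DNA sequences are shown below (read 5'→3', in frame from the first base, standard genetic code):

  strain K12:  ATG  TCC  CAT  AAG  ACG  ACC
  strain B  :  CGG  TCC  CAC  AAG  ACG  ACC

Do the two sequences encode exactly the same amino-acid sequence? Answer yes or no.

no

Codon 1: ATG Met / CGG Arg — nonsynonymous.
Codon 2: TCC Ser / TCC Ser — identical.
Codon 3: CAT His / CAC His — synonymous.
Codon 4: AAG Lys / AAG Lys — identical.
Codon 5: ACG Thr / ACG Thr — identical.
Codon 6: ACC Thr / ACC Thr — identical.
Nonsynonymous differences: 1 → different protein.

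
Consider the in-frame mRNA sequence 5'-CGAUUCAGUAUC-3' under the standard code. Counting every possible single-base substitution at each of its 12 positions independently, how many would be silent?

Codon 1 (CGA, Arg): 4 synonymous substitutions.
Codon 2 (UUC, Phe): 1 synonymous substitution.
Codon 3 (AGU, Ser): 1 synonymous substitution.
Codon 4 (AUC, Ile): 2 synonymous substitutions.
Total: 4 + 1 + 1 + 2 = 8.

8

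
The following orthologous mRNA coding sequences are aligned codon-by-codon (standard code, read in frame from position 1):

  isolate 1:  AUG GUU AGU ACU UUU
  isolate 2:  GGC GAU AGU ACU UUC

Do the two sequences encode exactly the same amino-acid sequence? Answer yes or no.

Codon 1: AUG Met / GGC Gly — nonsynonymous.
Codon 2: GUU Val / GAU Asp — nonsynonymous.
Codon 3: AGU Ser / AGU Ser — identical.
Codon 4: ACU Thr / ACU Thr — identical.
Codon 5: UUU Phe / UUC Phe — synonymous.
Nonsynonymous differences: 2 → different protein.

no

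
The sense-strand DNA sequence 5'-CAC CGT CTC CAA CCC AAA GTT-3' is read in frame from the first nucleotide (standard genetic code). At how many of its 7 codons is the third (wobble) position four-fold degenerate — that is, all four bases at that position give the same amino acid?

4

Codon 1 CAC (His): third position 2-fold.
Codon 2 CGT (Arg): third position 4-fold.
Codon 3 CTC (Leu): third position 4-fold.
Codon 4 CAA (Gln): third position 2-fold.
Codon 5 CCC (Pro): third position 4-fold.
Codon 6 AAA (Lys): third position 2-fold.
Codon 7 GTT (Val): third position 4-fold.
Four-fold degenerate third positions: 4.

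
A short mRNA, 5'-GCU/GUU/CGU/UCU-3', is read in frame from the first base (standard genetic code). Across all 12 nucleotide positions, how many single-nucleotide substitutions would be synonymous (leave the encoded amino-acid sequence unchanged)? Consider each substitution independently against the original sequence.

12

Codon 1 (GCU, Ala): 3 synonymous substitutions.
Codon 2 (GUU, Val): 3 synonymous substitutions.
Codon 3 (CGU, Arg): 3 synonymous substitutions.
Codon 4 (UCU, Ser): 3 synonymous substitutions.
Total: 3 + 3 + 3 + 3 = 12.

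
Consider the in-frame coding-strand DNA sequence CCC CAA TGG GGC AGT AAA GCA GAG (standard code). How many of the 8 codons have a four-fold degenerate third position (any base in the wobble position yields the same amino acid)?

Codon 1 CCC (Pro): third position 4-fold.
Codon 2 CAA (Gln): third position 2-fold.
Codon 3 TGG (Trp): third position 1-fold.
Codon 4 GGC (Gly): third position 4-fold.
Codon 5 AGT (Ser): third position 2-fold.
Codon 6 AAA (Lys): third position 2-fold.
Codon 7 GCA (Ala): third position 4-fold.
Codon 8 GAG (Glu): third position 2-fold.
Four-fold degenerate third positions: 3.

3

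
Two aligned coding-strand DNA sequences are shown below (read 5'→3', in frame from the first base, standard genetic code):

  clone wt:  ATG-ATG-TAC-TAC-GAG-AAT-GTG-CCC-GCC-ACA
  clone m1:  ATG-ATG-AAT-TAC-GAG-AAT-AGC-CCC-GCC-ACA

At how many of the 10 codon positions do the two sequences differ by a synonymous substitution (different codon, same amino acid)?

Codon 1: ATG Met / ATG Met — identical.
Codon 2: ATG Met / ATG Met — identical.
Codon 3: TAC Tyr / AAT Asn — nonsynonymous.
Codon 4: TAC Tyr / TAC Tyr — identical.
Codon 5: GAG Glu / GAG Glu — identical.
Codon 6: AAT Asn / AAT Asn — identical.
Codon 7: GTG Val / AGC Ser — nonsynonymous.
Codon 8: CCC Pro / CCC Pro — identical.
Codon 9: GCC Ala / GCC Ala — identical.
Codon 10: ACA Thr / ACA Thr — identical.
Synonymous differences: 0.

0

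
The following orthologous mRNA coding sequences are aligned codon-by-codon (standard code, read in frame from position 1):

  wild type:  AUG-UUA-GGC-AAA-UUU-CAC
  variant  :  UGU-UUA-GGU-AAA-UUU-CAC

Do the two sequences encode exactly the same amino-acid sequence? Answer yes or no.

Codon 1: AUG Met / UGU Cys — nonsynonymous.
Codon 2: UUA Leu / UUA Leu — identical.
Codon 3: GGC Gly / GGU Gly — synonymous.
Codon 4: AAA Lys / AAA Lys — identical.
Codon 5: UUU Phe / UUU Phe — identical.
Codon 6: CAC His / CAC His — identical.
Nonsynonymous differences: 1 → different protein.

no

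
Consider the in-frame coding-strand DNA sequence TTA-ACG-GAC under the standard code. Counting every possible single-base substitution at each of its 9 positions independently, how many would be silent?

Codon 1 (TTA, Leu): 2 synonymous substitutions.
Codon 2 (ACG, Thr): 3 synonymous substitutions.
Codon 3 (GAC, Asp): 1 synonymous substitution.
Total: 2 + 3 + 1 = 6.

6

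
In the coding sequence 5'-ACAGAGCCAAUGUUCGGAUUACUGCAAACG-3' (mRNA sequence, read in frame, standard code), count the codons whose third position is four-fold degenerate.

Codon 1 ACA (Thr): third position 4-fold.
Codon 2 GAG (Glu): third position 2-fold.
Codon 3 CCA (Pro): third position 4-fold.
Codon 4 AUG (Met): third position 1-fold.
Codon 5 UUC (Phe): third position 2-fold.
Codon 6 GGA (Gly): third position 4-fold.
Codon 7 UUA (Leu): third position 2-fold.
Codon 8 CUG (Leu): third position 4-fold.
Codon 9 CAA (Gln): third position 2-fold.
Codon 10 ACG (Thr): third position 4-fold.
Four-fold degenerate third positions: 5.

5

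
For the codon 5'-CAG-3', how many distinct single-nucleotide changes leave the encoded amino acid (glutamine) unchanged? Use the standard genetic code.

Position 1: none → 0 synonymous.
Position 2: none → 0 synonymous.
Position 3: CAA → 1 synonymous.
Total: 0 + 0 + 1 = 1.

1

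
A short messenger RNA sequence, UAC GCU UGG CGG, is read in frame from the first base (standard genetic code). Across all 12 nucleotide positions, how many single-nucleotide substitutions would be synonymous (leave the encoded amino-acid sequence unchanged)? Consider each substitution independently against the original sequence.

8

Codon 1 (UAC, Tyr): 1 synonymous substitution.
Codon 2 (GCU, Ala): 3 synonymous substitutions.
Codon 3 (UGG, Trp): 0 synonymous substitutions.
Codon 4 (CGG, Arg): 4 synonymous substitutions.
Total: 1 + 3 + 0 + 4 = 8.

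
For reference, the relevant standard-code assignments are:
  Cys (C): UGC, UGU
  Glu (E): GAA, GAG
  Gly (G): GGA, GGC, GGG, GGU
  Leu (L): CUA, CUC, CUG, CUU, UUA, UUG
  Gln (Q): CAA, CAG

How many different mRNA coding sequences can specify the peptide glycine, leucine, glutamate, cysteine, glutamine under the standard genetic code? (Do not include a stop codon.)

192

Gly: 4 codons.
Leu: 6 codons.
Glu: 2 codons.
Cys: 2 codons.
Gln: 2 codons.
4 × 6 × 2 × 2 × 2 = 192.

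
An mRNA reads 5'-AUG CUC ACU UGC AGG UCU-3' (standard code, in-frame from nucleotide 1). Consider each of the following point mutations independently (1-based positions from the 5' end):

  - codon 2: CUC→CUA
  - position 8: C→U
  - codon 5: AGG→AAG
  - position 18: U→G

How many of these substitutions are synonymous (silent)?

2

Codon 2: CUC (Leu) → CUA (Leu) — synonymous.
Codon 3: ACU (Thr) → AUU (Ile) — missense.
Codon 5: AGG (Arg) → AAG (Lys) — missense.
Codon 6: UCU (Ser) → UCG (Ser) — synonymous.
Synonymous: 2 of 4.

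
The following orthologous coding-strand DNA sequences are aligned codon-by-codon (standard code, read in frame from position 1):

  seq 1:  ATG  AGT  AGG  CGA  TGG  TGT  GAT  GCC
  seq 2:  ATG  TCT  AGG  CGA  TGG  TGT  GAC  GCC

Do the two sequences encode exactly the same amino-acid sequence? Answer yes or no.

Codon 1: ATG Met / ATG Met — identical.
Codon 2: AGT Ser / TCT Ser — synonymous.
Codon 3: AGG Arg / AGG Arg — identical.
Codon 4: CGA Arg / CGA Arg — identical.
Codon 5: TGG Trp / TGG Trp — identical.
Codon 6: TGT Cys / TGT Cys — identical.
Codon 7: GAT Asp / GAC Asp — synonymous.
Codon 8: GCC Ala / GCC Ala — identical.
Nonsynonymous differences: 0 → same protein.

yes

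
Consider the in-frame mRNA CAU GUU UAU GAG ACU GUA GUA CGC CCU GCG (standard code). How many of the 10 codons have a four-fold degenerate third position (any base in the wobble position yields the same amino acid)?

7

Codon 1 CAU (His): third position 2-fold.
Codon 2 GUU (Val): third position 4-fold.
Codon 3 UAU (Tyr): third position 2-fold.
Codon 4 GAG (Glu): third position 2-fold.
Codon 5 ACU (Thr): third position 4-fold.
Codon 6 GUA (Val): third position 4-fold.
Codon 7 GUA (Val): third position 4-fold.
Codon 8 CGC (Arg): third position 4-fold.
Codon 9 CCU (Pro): third position 4-fold.
Codon 10 GCG (Ala): third position 4-fold.
Four-fold degenerate third positions: 7.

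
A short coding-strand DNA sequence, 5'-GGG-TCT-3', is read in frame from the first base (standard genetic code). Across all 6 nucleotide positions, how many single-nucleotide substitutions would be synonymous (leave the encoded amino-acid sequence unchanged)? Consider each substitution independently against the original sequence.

6

Codon 1 (GGG, Gly): 3 synonymous substitutions.
Codon 2 (TCT, Ser): 3 synonymous substitutions.
Total: 3 + 3 = 6.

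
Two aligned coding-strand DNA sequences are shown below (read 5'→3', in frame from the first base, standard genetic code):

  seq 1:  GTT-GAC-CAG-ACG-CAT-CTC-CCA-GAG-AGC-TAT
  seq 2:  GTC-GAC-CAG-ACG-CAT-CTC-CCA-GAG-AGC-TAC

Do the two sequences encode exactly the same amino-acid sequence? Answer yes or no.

yes

Codon 1: GTT Val / GTC Val — synonymous.
Codon 2: GAC Asp / GAC Asp — identical.
Codon 3: CAG Gln / CAG Gln — identical.
Codon 4: ACG Thr / ACG Thr — identical.
Codon 5: CAT His / CAT His — identical.
Codon 6: CTC Leu / CTC Leu — identical.
Codon 7: CCA Pro / CCA Pro — identical.
Codon 8: GAG Glu / GAG Glu — identical.
Codon 9: AGC Ser / AGC Ser — identical.
Codon 10: TAT Tyr / TAC Tyr — synonymous.
Nonsynonymous differences: 0 → same protein.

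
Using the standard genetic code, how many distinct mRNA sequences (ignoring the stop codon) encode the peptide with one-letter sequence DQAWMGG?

256

Asp: 2 codons.
Gln: 2 codons.
Ala: 4 codons.
Trp: 1 codon.
Met: 1 codon.
Gly: 4 codons.
Gly: 4 codons.
2 × 2 × 4 × 1 × 1 × 4 × 4 = 256.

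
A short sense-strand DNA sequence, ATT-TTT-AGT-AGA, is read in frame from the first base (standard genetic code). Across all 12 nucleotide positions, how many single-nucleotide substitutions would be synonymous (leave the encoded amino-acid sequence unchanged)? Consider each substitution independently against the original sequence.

Codon 1 (ATT, Ile): 2 synonymous substitutions.
Codon 2 (TTT, Phe): 1 synonymous substitution.
Codon 3 (AGT, Ser): 1 synonymous substitution.
Codon 4 (AGA, Arg): 2 synonymous substitutions.
Total: 2 + 1 + 1 + 2 = 6.

6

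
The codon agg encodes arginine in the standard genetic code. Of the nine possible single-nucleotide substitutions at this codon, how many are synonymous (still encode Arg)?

Position 1: CGG → 1 synonymous.
Position 2: none → 0 synonymous.
Position 3: AGA → 1 synonymous.
Total: 1 + 0 + 1 = 2.

2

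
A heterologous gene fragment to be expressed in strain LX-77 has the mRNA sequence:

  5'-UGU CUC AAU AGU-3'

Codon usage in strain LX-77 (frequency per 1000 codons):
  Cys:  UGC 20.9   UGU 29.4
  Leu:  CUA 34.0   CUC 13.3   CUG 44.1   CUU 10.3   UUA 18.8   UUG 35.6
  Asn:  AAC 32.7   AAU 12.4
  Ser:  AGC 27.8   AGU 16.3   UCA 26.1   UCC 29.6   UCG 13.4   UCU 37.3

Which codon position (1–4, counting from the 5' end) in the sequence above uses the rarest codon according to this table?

Codon 1 UGU (Cys): 29.4 per 1000.
Codon 2 CUC (Leu): 13.3 per 1000.
Codon 3 AAU (Asn): 12.4 per 1000.
Codon 4 AGU (Ser): 16.3 per 1000.
Lowest frequency is 12.4 at codon 3.

3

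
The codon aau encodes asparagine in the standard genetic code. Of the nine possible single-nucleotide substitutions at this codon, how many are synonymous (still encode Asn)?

Position 1: none → 0 synonymous.
Position 2: none → 0 synonymous.
Position 3: AAC → 1 synonymous.
Total: 0 + 0 + 1 = 1.

1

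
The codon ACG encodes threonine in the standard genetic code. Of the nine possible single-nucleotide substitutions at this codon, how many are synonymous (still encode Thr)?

Position 1: none → 0 synonymous.
Position 2: none → 0 synonymous.
Position 3: ACT, ACC, ACA → 3 synonymous.
Total: 0 + 0 + 3 = 3.

3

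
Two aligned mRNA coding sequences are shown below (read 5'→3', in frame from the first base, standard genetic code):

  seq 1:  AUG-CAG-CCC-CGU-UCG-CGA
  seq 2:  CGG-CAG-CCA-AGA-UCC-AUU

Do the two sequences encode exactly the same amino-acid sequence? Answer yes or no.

no

Codon 1: AUG Met / CGG Arg — nonsynonymous.
Codon 2: CAG Gln / CAG Gln — identical.
Codon 3: CCC Pro / CCA Pro — synonymous.
Codon 4: CGU Arg / AGA Arg — synonymous.
Codon 5: UCG Ser / UCC Ser — synonymous.
Codon 6: CGA Arg / AUU Ile — nonsynonymous.
Nonsynonymous differences: 2 → different protein.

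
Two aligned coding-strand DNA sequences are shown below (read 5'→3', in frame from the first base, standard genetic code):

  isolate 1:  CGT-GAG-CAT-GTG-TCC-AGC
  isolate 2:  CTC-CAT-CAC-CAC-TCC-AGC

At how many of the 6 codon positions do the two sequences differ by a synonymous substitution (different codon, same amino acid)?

1

Codon 1: CGT Arg / CTC Leu — nonsynonymous.
Codon 2: GAG Glu / CAT His — nonsynonymous.
Codon 3: CAT His / CAC His — synonymous.
Codon 4: GTG Val / CAC His — nonsynonymous.
Codon 5: TCC Ser / TCC Ser — identical.
Codon 6: AGC Ser / AGC Ser — identical.
Synonymous differences: 1.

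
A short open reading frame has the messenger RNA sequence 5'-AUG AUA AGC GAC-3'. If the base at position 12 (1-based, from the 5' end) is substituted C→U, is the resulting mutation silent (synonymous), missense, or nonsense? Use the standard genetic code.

Position 12 falls in codon 4: GAC → Asp.
After the substitution the codon is GAU → Asp.
Both encode Asp, so the change is synonymous.

silent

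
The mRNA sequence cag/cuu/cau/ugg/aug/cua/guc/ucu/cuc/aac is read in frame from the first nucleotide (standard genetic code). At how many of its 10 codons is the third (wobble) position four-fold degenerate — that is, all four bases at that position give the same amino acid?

Codon 1 CAG (Gln): third position 2-fold.
Codon 2 CUU (Leu): third position 4-fold.
Codon 3 CAU (His): third position 2-fold.
Codon 4 UGG (Trp): third position 1-fold.
Codon 5 AUG (Met): third position 1-fold.
Codon 6 CUA (Leu): third position 4-fold.
Codon 7 GUC (Val): third position 4-fold.
Codon 8 UCU (Ser): third position 4-fold.
Codon 9 CUC (Leu): third position 4-fold.
Codon 10 AAC (Asn): third position 2-fold.
Four-fold degenerate third positions: 5.

5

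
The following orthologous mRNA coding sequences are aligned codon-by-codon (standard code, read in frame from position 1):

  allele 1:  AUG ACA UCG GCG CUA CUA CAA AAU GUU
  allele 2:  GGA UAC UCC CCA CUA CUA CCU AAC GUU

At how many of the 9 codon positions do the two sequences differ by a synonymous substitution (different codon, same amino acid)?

Codon 1: AUG Met / GGA Gly — nonsynonymous.
Codon 2: ACA Thr / UAC Tyr — nonsynonymous.
Codon 3: UCG Ser / UCC Ser — synonymous.
Codon 4: GCG Ala / CCA Pro — nonsynonymous.
Codon 5: CUA Leu / CUA Leu — identical.
Codon 6: CUA Leu / CUA Leu — identical.
Codon 7: CAA Gln / CCU Pro — nonsynonymous.
Codon 8: AAU Asn / AAC Asn — synonymous.
Codon 9: GUU Val / GUU Val — identical.
Synonymous differences: 2.

2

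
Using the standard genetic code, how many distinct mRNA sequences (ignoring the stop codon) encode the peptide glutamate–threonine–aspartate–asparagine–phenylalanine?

Glu: 2 codons.
Thr: 4 codons.
Asp: 2 codons.
Asn: 2 codons.
Phe: 2 codons.
2 × 4 × 2 × 2 × 2 = 64.

64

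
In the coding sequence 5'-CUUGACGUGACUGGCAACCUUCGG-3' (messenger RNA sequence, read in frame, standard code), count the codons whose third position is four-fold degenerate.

Codon 1 CUU (Leu): third position 4-fold.
Codon 2 GAC (Asp): third position 2-fold.
Codon 3 GUG (Val): third position 4-fold.
Codon 4 ACU (Thr): third position 4-fold.
Codon 5 GGC (Gly): third position 4-fold.
Codon 6 AAC (Asn): third position 2-fold.
Codon 7 CUU (Leu): third position 4-fold.
Codon 8 CGG (Arg): third position 4-fold.
Four-fold degenerate third positions: 6.

6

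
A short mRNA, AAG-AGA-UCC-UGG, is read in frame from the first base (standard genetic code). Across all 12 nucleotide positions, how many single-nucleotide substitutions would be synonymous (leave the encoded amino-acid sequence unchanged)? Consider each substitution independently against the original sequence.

6

Codon 1 (AAG, Lys): 1 synonymous substitution.
Codon 2 (AGA, Arg): 2 synonymous substitutions.
Codon 3 (UCC, Ser): 3 synonymous substitutions.
Codon 4 (UGG, Trp): 0 synonymous substitutions.
Total: 1 + 2 + 3 + 0 = 6.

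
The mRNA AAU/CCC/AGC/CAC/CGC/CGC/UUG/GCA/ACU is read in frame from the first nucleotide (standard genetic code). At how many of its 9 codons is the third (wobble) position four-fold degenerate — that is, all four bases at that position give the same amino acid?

5

Codon 1 AAU (Asn): third position 2-fold.
Codon 2 CCC (Pro): third position 4-fold.
Codon 3 AGC (Ser): third position 2-fold.
Codon 4 CAC (His): third position 2-fold.
Codon 5 CGC (Arg): third position 4-fold.
Codon 6 CGC (Arg): third position 4-fold.
Codon 7 UUG (Leu): third position 2-fold.
Codon 8 GCA (Ala): third position 4-fold.
Codon 9 ACU (Thr): third position 4-fold.
Four-fold degenerate third positions: 5.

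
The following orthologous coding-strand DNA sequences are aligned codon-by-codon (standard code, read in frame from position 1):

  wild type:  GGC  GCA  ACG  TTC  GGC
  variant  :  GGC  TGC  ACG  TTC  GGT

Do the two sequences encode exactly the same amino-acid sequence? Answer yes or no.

Codon 1: GGC Gly / GGC Gly — identical.
Codon 2: GCA Ala / TGC Cys — nonsynonymous.
Codon 3: ACG Thr / ACG Thr — identical.
Codon 4: TTC Phe / TTC Phe — identical.
Codon 5: GGC Gly / GGT Gly — synonymous.
Nonsynonymous differences: 1 → different protein.

no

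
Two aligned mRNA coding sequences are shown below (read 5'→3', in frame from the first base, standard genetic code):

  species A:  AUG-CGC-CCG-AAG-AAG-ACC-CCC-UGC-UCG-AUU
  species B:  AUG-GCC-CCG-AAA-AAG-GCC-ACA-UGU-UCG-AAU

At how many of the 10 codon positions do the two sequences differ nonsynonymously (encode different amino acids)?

Codon 1: AUG Met / AUG Met — identical.
Codon 2: CGC Arg / GCC Ala — nonsynonymous.
Codon 3: CCG Pro / CCG Pro — identical.
Codon 4: AAG Lys / AAA Lys — synonymous.
Codon 5: AAG Lys / AAG Lys — identical.
Codon 6: ACC Thr / GCC Ala — nonsynonymous.
Codon 7: CCC Pro / ACA Thr — nonsynonymous.
Codon 8: UGC Cys / UGU Cys — synonymous.
Codon 9: UCG Ser / UCG Ser — identical.
Codon 10: AUU Ile / AAU Asn — nonsynonymous.
Nonsynonymous differences: 4.

4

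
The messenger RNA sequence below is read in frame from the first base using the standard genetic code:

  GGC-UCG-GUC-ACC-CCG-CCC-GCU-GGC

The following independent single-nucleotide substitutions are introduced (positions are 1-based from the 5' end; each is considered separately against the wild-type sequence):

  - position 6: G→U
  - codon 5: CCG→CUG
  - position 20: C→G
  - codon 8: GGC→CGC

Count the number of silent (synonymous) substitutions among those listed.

1

Codon 2: UCG (Ser) → UCU (Ser) — synonymous.
Codon 5: CCG (Pro) → CUG (Leu) — missense.
Codon 7: GCU (Ala) → GGU (Gly) — missense.
Codon 8: GGC (Gly) → CGC (Arg) — missense.
Synonymous: 1 of 4.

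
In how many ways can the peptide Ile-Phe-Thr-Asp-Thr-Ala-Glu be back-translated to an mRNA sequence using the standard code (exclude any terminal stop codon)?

Ile: 3 codons.
Phe: 2 codons.
Thr: 4 codons.
Asp: 2 codons.
Thr: 4 codons.
Ala: 4 codons.
Glu: 2 codons.
3 × 2 × 4 × 2 × 4 × 4 × 2 = 1536.

1536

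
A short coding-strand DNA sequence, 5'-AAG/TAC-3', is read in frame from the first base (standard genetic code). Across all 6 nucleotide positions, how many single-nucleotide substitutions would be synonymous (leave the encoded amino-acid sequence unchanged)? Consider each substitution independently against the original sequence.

2

Codon 1 (AAG, Lys): 1 synonymous substitution.
Codon 2 (TAC, Tyr): 1 synonymous substitution.
Total: 1 + 1 = 2.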